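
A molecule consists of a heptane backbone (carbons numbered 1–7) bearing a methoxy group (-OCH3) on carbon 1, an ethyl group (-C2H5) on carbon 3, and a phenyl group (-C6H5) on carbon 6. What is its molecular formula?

C16H26O

Atom tally by fragment:
  CH3OCH2 → C:2 H:5 O:1
  CH2 → C:1 H:2
  CH(C2H5) → C:3 H:6
  CH2 → C:1 H:2
  CH2 → C:1 H:2
  CH(C6H5) → C:7 H:6
  CH3 → C:1 H:3
Element totals:
  C: 16
  H: 26
  O: 1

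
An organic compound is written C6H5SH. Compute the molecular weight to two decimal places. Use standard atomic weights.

Atom tally by fragment:
  benzene ring core → C:6 H:6
  (− 1 ring H displaced by substituents)
  + SH → S:1 H:1
Element totals:
  C: 6
  H: 6
  S: 1
Molecular formula: C6H6S.
  M = 6(12.011) + 6(1.008) + 32.06
    = 72.066 + 6.048 + 32.060 = 110.174

110.17 g/mol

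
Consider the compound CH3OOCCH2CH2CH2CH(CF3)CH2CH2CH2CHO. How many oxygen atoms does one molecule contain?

3

Atom tally by fragment:
  CH3OOCCH2 → C:3 H:5 O:2
  CH2 → C:1 H:2
  CH2 → C:1 H:2
  CH(CF3) → C:2 H:1 F:3
  CH2 → C:1 H:2
  CH2 → C:1 H:2
  CH2CHO → C:2 H:3 O:1
Element totals:
  C: 11
  H: 17
  F: 3
  O: 3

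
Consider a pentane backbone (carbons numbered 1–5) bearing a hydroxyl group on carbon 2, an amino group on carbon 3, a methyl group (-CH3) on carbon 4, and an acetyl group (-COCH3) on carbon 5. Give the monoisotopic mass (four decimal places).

Atom tally by fragment:
  CH3 → C:1 H:3
  CH(OH) → C:1 H:2 O:1
  CH(NH2) → C:1 H:3 N:1
  CH(CH3) → C:2 H:4
  CH2COCH3 → C:3 H:5 O:1
Element totals:
  C: 8
  H: 17
  N: 1
  O: 2
Molecular formula: C8H17NO2.
  M = 8(12.0) + 17(1.007825) + 14.003074 + 2(15.994915)
    = 96.000000 + 17.133025 + 14.003074 + 31.989830 = 159.125929

159.1259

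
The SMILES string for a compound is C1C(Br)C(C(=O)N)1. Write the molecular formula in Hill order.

C4H6BrNO

Atom tally by fragment:
  cyclopropane ring core → C:3 H:6
  (− 2 ring H displaced by substituents)
  + Br → Br:1
  + CONH2 → C:1 H:2 O:1 N:1
Element totals:
  C: 4
  H: 6
  Br: 1
  N: 1
  O: 1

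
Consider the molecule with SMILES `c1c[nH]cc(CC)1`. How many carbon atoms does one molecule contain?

6

Atom tally by fragment:
  pyrrole ring core → C:4 H:5 N:1
  (− 1 ring H displaced by substituents)
  + C2H5 → C:2 H:5
Element totals:
  C: 6
  H: 9
  N: 1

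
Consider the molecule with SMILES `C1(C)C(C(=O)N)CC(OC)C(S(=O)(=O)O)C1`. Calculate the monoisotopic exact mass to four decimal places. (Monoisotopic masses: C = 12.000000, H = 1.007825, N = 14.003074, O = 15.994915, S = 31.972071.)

Atom tally by fragment:
  cyclohexane ring core → C:6 H:12
  (− 4 ring H displaced by substituents)
  + CH3 → C:1 H:3
  + CONH2 → C:1 H:2 O:1 N:1
  + OCH3 → C:1 H:3 O:1
  + SO3H → S:1 O:3 H:1
Element totals:
  C: 9
  H: 17
  N: 1
  O: 5
  S: 1
Molecular formula: C9H17NO5S.
  M = 9(12.0) + 17(1.007825) + 14.003074 + 5(15.994915) + 31.972071
    = 108.000000 + 17.133025 + 14.003074 + 79.974575 + 31.972071 = 251.082745

251.0827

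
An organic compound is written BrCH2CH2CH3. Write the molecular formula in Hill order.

Element totals:
  C: 3
  H: 7
  Br: 1

C3H7Br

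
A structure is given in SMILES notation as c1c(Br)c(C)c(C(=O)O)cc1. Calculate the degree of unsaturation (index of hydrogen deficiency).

Atom tally by fragment:
  benzene ring core → C:6 H:6
  (− 3 ring H displaced by substituents)
  + Br → Br:1
  + CH3 → C:1 H:3
  + COOH → C:1 H:1 O:2
Element totals:
  C: 8
  H: 7
  Br: 1
  O: 2
Molecular formula: C8H7BrO2.
DoU = (2C + 2 + N − H − X) / 2 = (2·8 + 2 + 0 − 7 − 1) / 2 = 5.

5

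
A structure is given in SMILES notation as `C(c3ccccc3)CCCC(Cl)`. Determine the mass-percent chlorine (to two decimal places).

19.40%

Atom tally by fragment:
  C6H5CH2 → C:7 H:7
  CH2 → C:1 H:2
  CH2 → C:1 H:2
  CH2 → C:1 H:2
  CH2Cl → C:1 H:2 Cl:1
Element totals:
  C: 11
  H: 15
  Cl: 1
Molecular formula: C11H15Cl.
Molar mass = 182.691 g/mol.
Mass from Cl: 1 × 35.45 = 35.450 g/mol.
%Cl = 35.450 / 182.691 × 100 = 19.40%.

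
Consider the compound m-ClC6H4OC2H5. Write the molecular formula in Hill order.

Atom tally by fragment:
  benzene ring core → C:6 H:6
  (− 2 ring H displaced by substituents)
  + Cl → Cl:1
  + OC2H5 → C:2 H:5 O:1
Element totals:
  C: 8
  H: 9
  Cl: 1
  O: 1

C8H9ClO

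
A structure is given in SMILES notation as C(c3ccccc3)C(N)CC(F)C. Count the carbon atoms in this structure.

Atom tally by fragment:
  C6H5CH2 → C:7 H:7
  CH(NH2) → C:1 H:3 N:1
  CH2 → C:1 H:2
  CH(F) → C:1 H:1 F:1
  CH3 → C:1 H:3
Element totals:
  C: 11
  H: 16
  F: 1
  N: 1

11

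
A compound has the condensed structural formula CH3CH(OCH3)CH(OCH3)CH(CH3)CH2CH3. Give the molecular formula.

Element totals:
  C: 9
  H: 20
  O: 2

C9H20O2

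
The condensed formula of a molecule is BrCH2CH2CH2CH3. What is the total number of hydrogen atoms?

9

Atom tally by fragment:
  BrCH2 → C:1 H:2 Br:1
  CH2 → C:1 H:2
  CH2 → C:1 H:2
  CH3 → C:1 H:3
Element totals:
  C: 4
  H: 9
  Br: 1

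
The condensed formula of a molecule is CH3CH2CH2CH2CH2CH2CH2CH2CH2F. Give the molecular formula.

Element totals:
  C: 9
  H: 19
  F: 1

C9H19F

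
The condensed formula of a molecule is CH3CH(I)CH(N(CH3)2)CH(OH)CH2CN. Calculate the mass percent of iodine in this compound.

Atom tally by fragment:
  CH3 → C:1 H:3
  CH(I) → C:1 H:1 I:1
  CH(N(CH3)2) → C:3 H:7 N:1
  CH(OH) → C:1 H:2 O:1
  CH2CN → C:2 H:2 N:1
Element totals:
  C: 8
  H: 15
  I: 1
  N: 2
  O: 1
Molecular formula: C8H15IN2O.
Molar mass = 282.125 g/mol.
Mass from I: 1 × 126.904 = 126.904 g/mol.
%I = 126.904 / 282.125 × 100 = 44.98%.

44.98%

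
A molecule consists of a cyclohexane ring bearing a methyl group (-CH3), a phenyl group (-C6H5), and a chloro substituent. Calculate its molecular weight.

Atom tally by fragment:
  cyclohexane ring core → C:6 H:12
  (− 3 ring H displaced by substituents)
  + CH3 → C:1 H:3
  + C6H5 → C:6 H:5
  + Cl → Cl:1
Element totals:
  C: 13
  H: 17
  Cl: 1
Molecular formula: C13H17Cl.
  M = 13(12.011) + 17(1.008) + 35.45
    = 156.143 + 17.136 + 35.450 = 208.729

208.73 g/mol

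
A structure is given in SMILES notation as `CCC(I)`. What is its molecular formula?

Atom tally by fragment:
  CH3 → C:1 H:3
  CH2 → C:1 H:2
  CH2I → C:1 H:2 I:1
Element totals:
  C: 3
  H: 7
  I: 1

C3H7I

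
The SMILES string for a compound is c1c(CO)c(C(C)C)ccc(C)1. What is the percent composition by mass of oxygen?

9.74%

Atom tally by fragment:
  benzene ring core → C:6 H:6
  (− 3 ring H displaced by substituents)
  + CH2OH → C:1 H:3 O:1
  + CH(CH3)2 → C:3 H:7
  + CH3 → C:1 H:3
Element totals:
  C: 11
  H: 16
  O: 1
Molecular formula: C11H16O.
Molar mass = 164.248 g/mol.
Mass from O: 1 × 15.999 = 15.999 g/mol.
%O = 15.999 / 164.248 × 100 = 9.74%.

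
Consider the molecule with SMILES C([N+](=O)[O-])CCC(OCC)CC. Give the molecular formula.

C8H17NO3

Atom tally by fragment:
  O2NCH2 → C:1 H:2 N:1 O:2
  CH2 → C:1 H:2
  CH2 → C:1 H:2
  CH(OC2H5) → C:3 H:6 O:1
  CH2 → C:1 H:2
  CH3 → C:1 H:3
Element totals:
  C: 8
  H: 17
  N: 1
  O: 3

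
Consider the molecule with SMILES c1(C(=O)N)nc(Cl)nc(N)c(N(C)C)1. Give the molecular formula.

C7H10ClN5O

Atom tally by fragment:
  pyrimidine ring core → C:4 H:4 N:2
  (− 4 ring H displaced by substituents)
  + CONH2 → C:1 H:2 O:1 N:1
  + Cl → Cl:1
  + NH2 → N:1 H:2
  + N(CH3)2 → N:1 C:2 H:6
Element totals:
  C: 7
  H: 10
  Cl: 1
  N: 5
  O: 1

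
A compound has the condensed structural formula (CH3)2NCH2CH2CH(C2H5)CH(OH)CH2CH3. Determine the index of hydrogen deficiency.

Element totals:
  C: 10
  H: 23
  N: 1
  O: 1
Molecular formula: C10H23NO.
DoU = (2C + 2 + N − H − X) / 2 = (2·10 + 2 + 1 − 23 − 0) / 2 = 0.

0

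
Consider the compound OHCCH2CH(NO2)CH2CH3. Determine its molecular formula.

Atom tally by fragment:
  OHCCH2 → C:2 H:3 O:1
  CH(NO2) → C:1 H:1 N:1 O:2
  CH2 → C:1 H:2
  CH3 → C:1 H:3
Element totals:
  C: 5
  H: 9
  N: 1
  O: 3

C5H9NO3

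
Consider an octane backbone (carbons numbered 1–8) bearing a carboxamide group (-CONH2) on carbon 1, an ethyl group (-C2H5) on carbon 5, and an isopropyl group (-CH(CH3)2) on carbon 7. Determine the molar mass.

Atom tally by fragment:
  H2NOCCH2 → C:2 H:4 O:1 N:1
  CH2 → C:1 H:2
  CH2 → C:1 H:2
  CH2 → C:1 H:2
  CH(C2H5) → C:3 H:6
  CH2 → C:1 H:2
  CH(CH(CH3)2) → C:4 H:8
  CH3 → C:1 H:3
Element totals:
  C: 14
  H: 29
  N: 1
  O: 1
Molecular formula: C14H29NO.
  M = 14(12.011) + 29(1.008) + 14.007 + 15.999
    = 168.154 + 29.232 + 14.007 + 15.999 = 227.392

227.39 g/mol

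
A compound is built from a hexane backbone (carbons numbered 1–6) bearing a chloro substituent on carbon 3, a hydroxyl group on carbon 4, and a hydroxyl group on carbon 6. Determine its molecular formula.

C6H13ClO2

Atom tally by fragment:
  CH3 → C:1 H:3
  CH2 → C:1 H:2
  CH(Cl) → C:1 H:1 Cl:1
  CH(OH) → C:1 H:2 O:1
  CH2 → C:1 H:2
  CH2OH → C:1 H:3 O:1
Element totals:
  C: 6
  H: 13
  Cl: 1
  O: 2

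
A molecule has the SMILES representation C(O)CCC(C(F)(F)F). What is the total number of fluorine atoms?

Atom tally by fragment:
  HOCH2 → C:1 H:3 O:1
  CH2 → C:1 H:2
  CH2 → C:1 H:2
  CH2CF3 → C:2 H:2 F:3
Element totals:
  C: 5
  H: 9
  F: 3
  O: 1

3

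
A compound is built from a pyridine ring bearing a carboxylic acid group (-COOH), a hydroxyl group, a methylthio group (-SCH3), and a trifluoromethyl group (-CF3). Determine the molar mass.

253.19 g/mol

Atom tally by fragment:
  pyridine ring core → C:5 H:5 N:1
  (− 4 ring H displaced by substituents)
  + COOH → C:1 H:1 O:2
  + OH → O:1 H:1
  + SCH3 → C:1 H:3 S:1
  + CF3 → C:1 F:3
Element totals:
  C: 8
  H: 6
  F: 3
  N: 1
  O: 3
  S: 1
Molecular formula: C8H6F3NO3S.
  M = 8(12.011) + 6(1.008) + 3(18.998) + 14.007 + 3(15.999) + 32.06
    = 96.088 + 6.048 + 56.994 + 14.007 + 47.997 + 32.060 = 253.194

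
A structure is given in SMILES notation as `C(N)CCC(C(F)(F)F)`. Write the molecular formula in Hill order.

Atom tally by fragment:
  H2NCH2 → C:1 H:4 N:1
  CH2 → C:1 H:2
  CH2 → C:1 H:2
  CH2CF3 → C:2 H:2 F:3
Element totals:
  C: 5
  H: 10
  F: 3
  N: 1

C5H10F3N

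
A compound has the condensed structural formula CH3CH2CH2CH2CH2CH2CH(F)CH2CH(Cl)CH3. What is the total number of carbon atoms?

10

Atom tally by fragment:
  CH3 → C:1 H:3
  CH2 → C:1 H:2
  CH2 → C:1 H:2
  CH2 → C:1 H:2
  CH2 → C:1 H:2
  CH2 → C:1 H:2
  CH(F) → C:1 H:1 F:1
  CH2 → C:1 H:2
  CH(Cl) → C:1 H:1 Cl:1
  CH3 → C:1 H:3
Element totals:
  C: 10
  H: 20
  Cl: 1
  F: 1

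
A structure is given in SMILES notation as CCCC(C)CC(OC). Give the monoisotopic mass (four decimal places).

Atom tally by fragment:
  CH3 → C:1 H:3
  CH2 → C:1 H:2
  CH2 → C:1 H:2
  CH(CH3) → C:2 H:4
  CH2 → C:1 H:2
  CH2OCH3 → C:2 H:5 O:1
Element totals:
  C: 8
  H: 18
  O: 1
Molecular formula: C8H18O.
  M = 8(12.0) + 18(1.007825) + 15.994915
    = 96.000000 + 18.140850 + 15.994915 = 130.135765

130.1358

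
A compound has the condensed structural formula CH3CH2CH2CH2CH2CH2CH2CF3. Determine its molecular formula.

Atom tally by fragment:
  CH3 → C:1 H:3
  CH2 → C:1 H:2
  CH2 → C:1 H:2
  CH2 → C:1 H:2
  CH2 → C:1 H:2
  CH2 → C:1 H:2
  CH2CF3 → C:2 H:2 F:3
Element totals:
  C: 8
  H: 15
  F: 3

C8H15F3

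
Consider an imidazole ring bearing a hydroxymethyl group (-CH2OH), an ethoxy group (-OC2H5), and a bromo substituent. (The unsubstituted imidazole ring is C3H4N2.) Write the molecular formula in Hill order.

C6H9BrN2O2

Atom tally by fragment:
  imidazole ring core → C:3 H:4 N:2
  (− 3 ring H displaced by substituents)
  + CH2OH → C:1 H:3 O:1
  + OC2H5 → C:2 H:5 O:1
  + Br → Br:1
Element totals:
  C: 6
  H: 9
  Br: 1
  N: 2
  O: 2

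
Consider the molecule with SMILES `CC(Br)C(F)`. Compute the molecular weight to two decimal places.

Atom tally by fragment:
  CH3 → C:1 H:3
  CH(Br) → C:1 H:1 Br:1
  CH2F → C:1 H:2 F:1
Element totals:
  C: 3
  H: 6
  Br: 1
  F: 1
Molecular formula: C3H6BrF.
  M = 3(12.011) + 6(1.008) + 79.904 + 18.998
    = 36.033 + 6.048 + 79.904 + 18.998 = 140.983

140.98 g/mol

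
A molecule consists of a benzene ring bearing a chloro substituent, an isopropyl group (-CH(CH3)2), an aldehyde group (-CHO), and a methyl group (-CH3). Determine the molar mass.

196.67 g/mol

Atom tally by fragment:
  benzene ring core → C:6 H:6
  (− 4 ring H displaced by substituents)
  + Cl → Cl:1
  + CH(CH3)2 → C:3 H:7
  + CHO → C:1 H:1 O:1
  + CH3 → C:1 H:3
Element totals:
  C: 11
  H: 13
  Cl: 1
  O: 1
Molecular formula: C11H13ClO.
  M = 11(12.011) + 13(1.008) + 35.45 + 15.999
    = 132.121 + 13.104 + 35.450 + 15.999 = 196.674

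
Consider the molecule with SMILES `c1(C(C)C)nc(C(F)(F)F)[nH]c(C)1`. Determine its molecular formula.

Atom tally by fragment:
  imidazole ring core → C:3 H:4 N:2
  (− 3 ring H displaced by substituents)
  + CH(CH3)2 → C:3 H:7
  + CF3 → C:1 F:3
  + CH3 → C:1 H:3
Element totals:
  C: 8
  H: 11
  F: 3
  N: 2

C8H11F3N2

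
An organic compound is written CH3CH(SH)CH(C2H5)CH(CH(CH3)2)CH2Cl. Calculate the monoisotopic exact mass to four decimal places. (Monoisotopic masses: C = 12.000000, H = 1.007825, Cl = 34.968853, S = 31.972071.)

208.1052

Element totals:
  C: 10
  H: 21
  Cl: 1
  S: 1
Molecular formula: C10H21ClS.
  M = 10(12.0) + 21(1.007825) + 34.968853 + 31.972071
    = 120.000000 + 21.164325 + 34.968853 + 31.972071 = 208.105249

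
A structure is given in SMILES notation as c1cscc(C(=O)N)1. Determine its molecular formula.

C5H5NOS

Atom tally by fragment:
  thiophene ring core → C:4 H:4 S:1
  (− 1 ring H displaced by substituents)
  + CONH2 → C:1 H:2 O:1 N:1
Element totals:
  C: 5
  H: 5
  N: 1
  O: 1
  S: 1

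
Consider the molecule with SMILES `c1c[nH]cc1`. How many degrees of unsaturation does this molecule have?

Atom tally by fragment:
  pyrrole ring core → C:4 H:5 N:1
Element totals:
  C: 4
  H: 5
  N: 1
Molecular formula: C4H5N.
DoU = (2C + 2 + N − H − X) / 2 = (2·4 + 2 + 1 − 5 − 0) / 2 = 3.

3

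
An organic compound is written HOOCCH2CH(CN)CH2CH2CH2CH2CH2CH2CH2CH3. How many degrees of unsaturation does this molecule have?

3

Atom tally by fragment:
  HOOCCH2 → C:2 H:3 O:2
  CH(CN) → C:2 H:1 N:1
  CH2 → C:1 H:2
  CH2 → C:1 H:2
  CH2 → C:1 H:2
  CH2 → C:1 H:2
  CH2 → C:1 H:2
  CH2 → C:1 H:2
  CH2 → C:1 H:2
  CH3 → C:1 H:3
Element totals:
  C: 12
  H: 21
  N: 1
  O: 2
Molecular formula: C12H21NO2.
DoU = (2C + 2 + N − H − X) / 2 = (2·12 + 2 + 1 − 21 − 0) / 2 = 3.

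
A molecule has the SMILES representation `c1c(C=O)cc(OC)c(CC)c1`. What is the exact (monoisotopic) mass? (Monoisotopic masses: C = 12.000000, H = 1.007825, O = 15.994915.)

164.0837

Atom tally by fragment:
  benzene ring core → C:6 H:6
  (− 3 ring H displaced by substituents)
  + CHO → C:1 H:1 O:1
  + OCH3 → C:1 H:3 O:1
  + C2H5 → C:2 H:5
Element totals:
  C: 10
  H: 12
  O: 2
Molecular formula: C10H12O2.
  M = 10(12.0) + 12(1.007825) + 2(15.994915)
    = 120.000000 + 12.093900 + 31.989830 = 164.083730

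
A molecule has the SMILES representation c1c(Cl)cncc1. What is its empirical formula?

Atom tally by fragment:
  pyridine ring core → C:5 H:5 N:1
  (− 1 ring H displaced by substituents)
  + Cl → Cl:1
Element totals:
  C: 5
  H: 4
  Cl: 1
  N: 1
Molecular formula: C5H4ClN.
gcd of subscripts (5, 1, 4, 1) = 1, so the empirical formula equals the molecular formula.

C5H4ClN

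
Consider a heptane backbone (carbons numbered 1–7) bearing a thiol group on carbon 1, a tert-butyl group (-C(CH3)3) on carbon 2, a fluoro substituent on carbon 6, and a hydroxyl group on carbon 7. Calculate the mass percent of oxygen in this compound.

Atom tally by fragment:
  HSCH2 → C:1 H:3 S:1
  CH(C(CH3)3) → C:5 H:10
  CH2 → C:1 H:2
  CH2 → C:1 H:2
  CH2 → C:1 H:2
  CH(F) → C:1 H:1 F:1
  CH2OH → C:1 H:3 O:1
Element totals:
  C: 11
  H: 23
  F: 1
  O: 1
  S: 1
Molecular formula: C11H23FOS.
Molar mass = 222.362 g/mol.
Mass from O: 1 × 15.999 = 15.999 g/mol.
%O = 15.999 / 222.362 × 100 = 7.20%.

7.20%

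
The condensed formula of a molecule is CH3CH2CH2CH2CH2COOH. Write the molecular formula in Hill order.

Element totals:
  C: 6
  H: 12
  O: 2

C6H12O2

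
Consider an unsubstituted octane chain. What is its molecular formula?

Atom tally by fragment:
  CH3 → C:1 H:3
  CH2 → C:1 H:2
  CH2 → C:1 H:2
  CH2 → C:1 H:2
  CH2 → C:1 H:2
  CH2 → C:1 H:2
  CH2 → C:1 H:2
  CH3 → C:1 H:3
Element totals:
  C: 8
  H: 18

C8H18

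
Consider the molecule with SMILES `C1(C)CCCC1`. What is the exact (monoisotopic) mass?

Atom tally by fragment:
  cyclopentane ring core → C:5 H:10
  (− 1 ring H displaced by substituents)
  + CH3 → C:1 H:3
Element totals:
  C: 6
  H: 12
Molecular formula: C6H12.
  M = 6(12.0) + 12(1.007825)
    = 72.000000 + 12.093900 = 84.093900

84.0939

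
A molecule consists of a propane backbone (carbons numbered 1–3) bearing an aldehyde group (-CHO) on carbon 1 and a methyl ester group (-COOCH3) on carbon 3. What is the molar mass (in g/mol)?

130.14 g/mol

Atom tally by fragment:
  OHCCH2 → C:2 H:3 O:1
  CH2 → C:1 H:2
  CH2COOCH3 → C:3 H:5 O:2
Element totals:
  C: 6
  H: 10
  O: 3
Molecular formula: C6H10O3.
  M = 6(12.011) + 10(1.008) + 3(15.999)
    = 72.066 + 10.080 + 47.997 = 130.143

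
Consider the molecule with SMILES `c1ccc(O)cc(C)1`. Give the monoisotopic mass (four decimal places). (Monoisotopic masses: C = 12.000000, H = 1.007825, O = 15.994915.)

108.0575

Atom tally by fragment:
  benzene ring core → C:6 H:6
  (− 2 ring H displaced by substituents)
  + OH → O:1 H:1
  + CH3 → C:1 H:3
Element totals:
  C: 7
  H: 8
  O: 1
Molecular formula: C7H8O.
  M = 7(12.0) + 8(1.007825) + 15.994915
    = 84.000000 + 8.062600 + 15.994915 = 108.057515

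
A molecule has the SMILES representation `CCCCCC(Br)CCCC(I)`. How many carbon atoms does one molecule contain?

Atom tally by fragment:
  CH3 → C:1 H:3
  CH2 → C:1 H:2
  CH2 → C:1 H:2
  CH2 → C:1 H:2
  CH2 → C:1 H:2
  CH(Br) → C:1 H:1 Br:1
  CH2 → C:1 H:2
  CH2 → C:1 H:2
  CH2 → C:1 H:2
  CH2I → C:1 H:2 I:1
Element totals:
  C: 10
  H: 20
  Br: 1
  I: 1

10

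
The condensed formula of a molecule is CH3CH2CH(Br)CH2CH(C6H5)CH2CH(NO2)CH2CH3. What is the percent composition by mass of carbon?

Element totals:
  C: 15
  H: 22
  Br: 1
  N: 1
  O: 2
Molecular formula: C15H22BrNO2.
Molar mass = 328.250 g/mol.
Mass from C: 15 × 12.011 = 180.165 g/mol.
%C = 180.165 / 328.250 × 100 = 54.89%.

54.89%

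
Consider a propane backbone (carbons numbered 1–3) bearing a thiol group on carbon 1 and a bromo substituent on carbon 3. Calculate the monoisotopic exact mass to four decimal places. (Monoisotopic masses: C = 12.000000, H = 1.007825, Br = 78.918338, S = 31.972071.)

153.9452

Atom tally by fragment:
  HSCH2 → C:1 H:3 S:1
  CH2 → C:1 H:2
  CH2Br → C:1 H:2 Br:1
Element totals:
  C: 3
  H: 7
  Br: 1
  S: 1
Molecular formula: C3H7BrS.
  M = 3(12.0) + 7(1.007825) + 78.918338 + 31.972071
    = 36.000000 + 7.054775 + 78.918338 + 31.972071 = 153.945184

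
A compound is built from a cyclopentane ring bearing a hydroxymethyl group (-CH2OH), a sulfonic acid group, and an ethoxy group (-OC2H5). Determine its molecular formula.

Atom tally by fragment:
  cyclopentane ring core → C:5 H:10
  (− 3 ring H displaced by substituents)
  + CH2OH → C:1 H:3 O:1
  + SO3H → S:1 O:3 H:1
  + OC2H5 → C:2 H:5 O:1
Element totals:
  C: 8
  H: 16
  O: 5
  S: 1

C8H16O5S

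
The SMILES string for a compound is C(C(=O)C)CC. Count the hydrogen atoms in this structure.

10

Atom tally by fragment:
  CH3COCH2 → C:3 H:5 O:1
  CH2 → C:1 H:2
  CH3 → C:1 H:3
Element totals:
  C: 5
  H: 10
  O: 1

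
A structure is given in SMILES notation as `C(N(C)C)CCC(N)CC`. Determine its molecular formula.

Atom tally by fragment:
  (CH3)2NCH2 → C:3 H:8 N:1
  CH2 → C:1 H:2
  CH2 → C:1 H:2
  CH(NH2) → C:1 H:3 N:1
  CH2 → C:1 H:2
  CH3 → C:1 H:3
Element totals:
  C: 8
  H: 20
  N: 2

C8H20N2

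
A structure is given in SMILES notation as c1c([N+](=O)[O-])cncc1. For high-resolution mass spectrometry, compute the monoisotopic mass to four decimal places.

Atom tally by fragment:
  pyridine ring core → C:5 H:5 N:1
  (− 1 ring H displaced by substituents)
  + NO2 → N:1 O:2
Element totals:
  C: 5
  H: 4
  N: 2
  O: 2
Molecular formula: C5H4N2O2.
  M = 5(12.0) + 4(1.007825) + 2(14.003074) + 2(15.994915)
    = 60.000000 + 4.031300 + 28.006148 + 31.989830 = 124.027278

124.0273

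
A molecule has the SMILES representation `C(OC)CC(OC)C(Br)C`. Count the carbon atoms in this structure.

Atom tally by fragment:
  CH3OCH2 → C:2 H:5 O:1
  CH2 → C:1 H:2
  CH(OCH3) → C:2 H:4 O:1
  CH(Br) → C:1 H:1 Br:1
  CH3 → C:1 H:3
Element totals:
  C: 7
  H: 15
  Br: 1
  O: 2

7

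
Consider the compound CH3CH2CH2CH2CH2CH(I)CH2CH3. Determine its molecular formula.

C8H17I

Atom tally by fragment:
  CH3 → C:1 H:3
  CH2 → C:1 H:2
  CH2 → C:1 H:2
  CH2 → C:1 H:2
  CH2 → C:1 H:2
  CH(I) → C:1 H:1 I:1
  CH2 → C:1 H:2
  CH3 → C:1 H:3
Element totals:
  C: 8
  H: 17
  I: 1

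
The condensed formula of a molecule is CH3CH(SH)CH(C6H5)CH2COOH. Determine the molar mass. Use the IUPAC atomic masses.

Atom tally by fragment:
  CH3 → C:1 H:3
  CH(SH) → C:1 H:2 S:1
  CH(C6H5) → C:7 H:6
  CH2COOH → C:2 H:3 O:2
Element totals:
  C: 11
  H: 14
  O: 2
  S: 1
Molecular formula: C11H14O2S.
  M = 11(12.011) + 14(1.008) + 2(15.999) + 32.06
    = 132.121 + 14.112 + 31.998 + 32.060 = 210.291

210.29 g/mol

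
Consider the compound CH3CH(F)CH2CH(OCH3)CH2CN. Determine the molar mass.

Element totals:
  C: 7
  H: 12
  F: 1
  N: 1
  O: 1
Molecular formula: C7H12FNO.
  M = 7(12.011) + 12(1.008) + 18.998 + 14.007 + 15.999
    = 84.077 + 12.096 + 18.998 + 14.007 + 15.999 = 145.177

145.18 g/mol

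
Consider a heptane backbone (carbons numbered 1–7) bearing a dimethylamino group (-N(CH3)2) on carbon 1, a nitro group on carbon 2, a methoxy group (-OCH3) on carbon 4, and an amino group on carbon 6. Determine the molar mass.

Atom tally by fragment:
  (CH3)2NCH2 → C:3 H:8 N:1
  CH(NO2) → C:1 H:1 N:1 O:2
  CH2 → C:1 H:2
  CH(OCH3) → C:2 H:4 O:1
  CH2 → C:1 H:2
  CH(NH2) → C:1 H:3 N:1
  CH3 → C:1 H:3
Element totals:
  C: 10
  H: 23
  N: 3
  O: 3
Molecular formula: C10H23N3O3.
  M = 10(12.011) + 23(1.008) + 3(14.007) + 3(15.999)
    = 120.110 + 23.184 + 42.021 + 47.997 = 233.312

233.31 g/mol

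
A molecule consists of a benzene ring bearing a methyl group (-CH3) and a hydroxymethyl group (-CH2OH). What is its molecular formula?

Atom tally by fragment:
  benzene ring core → C:6 H:6
  (− 2 ring H displaced by substituents)
  + CH3 → C:1 H:3
  + CH2OH → C:1 H:3 O:1
Element totals:
  C: 8
  H: 10
  O: 1

C8H10O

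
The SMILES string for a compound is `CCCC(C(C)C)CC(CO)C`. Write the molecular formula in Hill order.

Atom tally by fragment:
  CH3 → C:1 H:3
  CH2 → C:1 H:2
  CH2 → C:1 H:2
  CH(CH(CH3)2) → C:4 H:8
  CH2 → C:1 H:2
  CH(CH2OH) → C:2 H:4 O:1
  CH3 → C:1 H:3
Element totals:
  C: 11
  H: 24
  O: 1

C11H24O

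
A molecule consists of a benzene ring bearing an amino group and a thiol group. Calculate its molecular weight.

Atom tally by fragment:
  benzene ring core → C:6 H:6
  (− 2 ring H displaced by substituents)
  + NH2 → N:1 H:2
  + SH → S:1 H:1
Element totals:
  C: 6
  H: 7
  N: 1
  S: 1
Molecular formula: C6H7NS.
  M = 6(12.011) + 7(1.008) + 14.007 + 32.06
    = 72.066 + 7.056 + 14.007 + 32.060 = 125.189

125.19 g/mol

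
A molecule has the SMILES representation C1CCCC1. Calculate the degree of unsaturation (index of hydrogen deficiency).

Atom tally by fragment:
  cyclopentane ring core → C:5 H:10
Element totals:
  C: 5
  H: 10
Molecular formula: C5H10.
DoU = (2C + 2 + N − H − X) / 2 = (2·5 + 2 + 0 − 10 − 0) / 2 = 1.

1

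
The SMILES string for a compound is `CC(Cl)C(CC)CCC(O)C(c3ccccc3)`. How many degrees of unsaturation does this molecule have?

4

Atom tally by fragment:
  CH3 → C:1 H:3
  CH(Cl) → C:1 H:1 Cl:1
  CH(C2H5) → C:3 H:6
  CH2 → C:1 H:2
  CH2 → C:1 H:2
  CH(OH) → C:1 H:2 O:1
  CH2C6H5 → C:7 H:7
Element totals:
  C: 15
  H: 23
  Cl: 1
  O: 1
Molecular formula: C15H23ClO.
DoU = (2C + 2 + N − H − X) / 2 = (2·15 + 2 + 0 − 23 − 1) / 2 = 4.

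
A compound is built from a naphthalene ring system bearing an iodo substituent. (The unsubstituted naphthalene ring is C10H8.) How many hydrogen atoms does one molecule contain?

7

Atom tally by fragment:
  naphthalene ring system core → C:10 H:8
  (− 1 ring H displaced by substituents)
  + I → I:1
Element totals:
  C: 10
  H: 7
  I: 1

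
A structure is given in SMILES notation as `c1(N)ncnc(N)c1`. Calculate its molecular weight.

110.12 g/mol

Atom tally by fragment:
  pyrimidine ring core → C:4 H:4 N:2
  (− 2 ring H displaced by substituents)
  + NH2 → N:1 H:2
  + NH2 → N:1 H:2
Element totals:
  C: 4
  H: 6
  N: 4
Molecular formula: C4H6N4.
  M = 4(12.011) + 6(1.008) + 4(14.007)
    = 48.044 + 6.048 + 56.028 = 110.120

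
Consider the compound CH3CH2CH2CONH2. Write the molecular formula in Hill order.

C4H9NO

Atom tally by fragment:
  CH3 → C:1 H:3
  CH2 → C:1 H:2
  CH2CONH2 → C:2 H:4 O:1 N:1
Element totals:
  C: 4
  H: 9
  N: 1
  O: 1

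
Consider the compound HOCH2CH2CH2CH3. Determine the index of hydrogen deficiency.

Atom tally by fragment:
  HOCH2CH2 → C:2 H:5 O:1
  CH2 → C:1 H:2
  CH3 → C:1 H:3
Element totals:
  C: 4
  H: 10
  O: 1
Molecular formula: C4H10O.
DoU = (2C + 2 + N − H − X) / 2 = (2·4 + 2 + 0 − 10 − 0) / 2 = 0.

0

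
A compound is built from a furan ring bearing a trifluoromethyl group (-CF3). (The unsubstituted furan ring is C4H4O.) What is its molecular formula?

C5H3F3O

Atom tally by fragment:
  furan ring core → C:4 H:4 O:1
  (− 1 ring H displaced by substituents)
  + CF3 → C:1 F:3
Element totals:
  C: 5
  H: 3
  F: 3
  O: 1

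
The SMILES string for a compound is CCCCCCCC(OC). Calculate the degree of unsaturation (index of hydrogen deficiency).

0

Atom tally by fragment:
  CH3 → C:1 H:3
  CH2 → C:1 H:2
  CH2 → C:1 H:2
  CH2 → C:1 H:2
  CH2 → C:1 H:2
  CH2 → C:1 H:2
  CH2 → C:1 H:2
  CH2OCH3 → C:2 H:5 O:1
Element totals:
  C: 9
  H: 20
  O: 1
Molecular formula: C9H20O.
DoU = (2C + 2 + N − H − X) / 2 = (2·9 + 2 + 0 − 20 − 0) / 2 = 0.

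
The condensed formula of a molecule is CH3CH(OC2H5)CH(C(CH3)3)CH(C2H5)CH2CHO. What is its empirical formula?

C7H14O

Element totals:
  C: 14
  H: 28
  O: 2
Molecular formula: C14H28O2.
gcd of subscripts = 2; dividing each by 2:
  C: 14/2 = 7
  H: 28/2 = 14
  O: 2/2 = 1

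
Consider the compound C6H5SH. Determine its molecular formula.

C6H6S

Atom tally by fragment:
  benzene ring core → C:6 H:6
  (− 1 ring H displaced by substituents)
  + SH → S:1 H:1
Element totals:
  C: 6
  H: 6
  S: 1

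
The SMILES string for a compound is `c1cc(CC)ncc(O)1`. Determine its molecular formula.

C7H9NO

Atom tally by fragment:
  pyridine ring core → C:5 H:5 N:1
  (− 2 ring H displaced by substituents)
  + C2H5 → C:2 H:5
  + OH → O:1 H:1
Element totals:
  C: 7
  H: 9
  N: 1
  O: 1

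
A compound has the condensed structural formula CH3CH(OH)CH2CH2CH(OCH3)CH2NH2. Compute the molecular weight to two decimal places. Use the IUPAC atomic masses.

147.22 g/mol

Element totals:
  C: 7
  H: 17
  N: 1
  O: 2
Molecular formula: C7H17NO2.
  M = 7(12.011) + 17(1.008) + 14.007 + 2(15.999)
    = 84.077 + 17.136 + 14.007 + 31.998 = 147.218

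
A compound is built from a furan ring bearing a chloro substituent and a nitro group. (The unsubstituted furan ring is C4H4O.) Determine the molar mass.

Atom tally by fragment:
  furan ring core → C:4 H:4 O:1
  (− 2 ring H displaced by substituents)
  + Cl → Cl:1
  + NO2 → N:1 O:2
Element totals:
  C: 4
  H: 2
  Cl: 1
  N: 1
  O: 3
Molecular formula: C4H2ClNO3.
  M = 4(12.011) + 2(1.008) + 35.45 + 14.007 + 3(15.999)
    = 48.044 + 2.016 + 35.450 + 14.007 + 47.997 = 147.514

147.51 g/mol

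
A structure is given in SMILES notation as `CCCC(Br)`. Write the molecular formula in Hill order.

Atom tally by fragment:
  CH3 → C:1 H:3
  CH2 → C:1 H:2
  CH2 → C:1 H:2
  CH2Br → C:1 H:2 Br:1
Element totals:
  C: 4
  H: 9
  Br: 1

C4H9Br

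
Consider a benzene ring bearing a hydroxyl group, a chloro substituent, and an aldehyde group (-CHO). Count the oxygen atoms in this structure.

2

Atom tally by fragment:
  benzene ring core → C:6 H:6
  (− 3 ring H displaced by substituents)
  + OH → O:1 H:1
  + Cl → Cl:1
  + CHO → C:1 H:1 O:1
Element totals:
  C: 7
  H: 5
  Cl: 1
  O: 2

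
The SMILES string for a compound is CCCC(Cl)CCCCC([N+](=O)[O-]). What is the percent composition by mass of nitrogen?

Atom tally by fragment:
  CH3 → C:1 H:3
  CH2 → C:1 H:2
  CH2 → C:1 H:2
  CH(Cl) → C:1 H:1 Cl:1
  CH2 → C:1 H:2
  CH2 → C:1 H:2
  CH2 → C:1 H:2
  CH2 → C:1 H:2
  CH2NO2 → C:1 H:2 N:1 O:2
Element totals:
  C: 9
  H: 18
  Cl: 1
  N: 1
  O: 2
Molecular formula: C9H18ClNO2.
Molar mass = 207.698 g/mol.
Mass from N: 1 × 14.007 = 14.007 g/mol.
%N = 14.007 / 207.698 × 100 = 6.74%.

6.74%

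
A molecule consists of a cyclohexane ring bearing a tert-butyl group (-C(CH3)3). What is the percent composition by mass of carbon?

Atom tally by fragment:
  cyclohexane ring core → C:6 H:12
  (− 1 ring H displaced by substituents)
  + C(CH3)3 → C:4 H:9
Element totals:
  C: 10
  H: 20
Molecular formula: C10H20.
Molar mass = 140.270 g/mol.
Mass from C: 10 × 12.011 = 120.110 g/mol.
%C = 120.110 / 140.270 × 100 = 85.63%.

85.63%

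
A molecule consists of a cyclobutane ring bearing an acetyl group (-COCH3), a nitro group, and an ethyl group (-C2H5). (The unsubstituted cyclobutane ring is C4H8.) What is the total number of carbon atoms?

Atom tally by fragment:
  cyclobutane ring core → C:4 H:8
  (− 3 ring H displaced by substituents)
  + COCH3 → C:2 H:3 O:1
  + NO2 → N:1 O:2
  + C2H5 → C:2 H:5
Element totals:
  C: 8
  H: 13
  N: 1
  O: 3

8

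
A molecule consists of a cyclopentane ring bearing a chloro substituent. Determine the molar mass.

Atom tally by fragment:
  cyclopentane ring core → C:5 H:10
  (− 1 ring H displaced by substituents)
  + Cl → Cl:1
Element totals:
  C: 5
  H: 9
  Cl: 1
Molecular formula: C5H9Cl.
  M = 5(12.011) + 9(1.008) + 35.45
    = 60.055 + 9.072 + 35.450 = 104.577

104.58 g/mol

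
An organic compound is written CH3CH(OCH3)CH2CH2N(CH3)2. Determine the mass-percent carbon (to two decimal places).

64.07%

Element totals:
  C: 7
  H: 17
  N: 1
  O: 1
Molecular formula: C7H17NO.
Molar mass = 131.219 g/mol.
Mass from C: 7 × 12.011 = 84.077 g/mol.
%C = 84.077 / 131.219 × 100 = 64.07%.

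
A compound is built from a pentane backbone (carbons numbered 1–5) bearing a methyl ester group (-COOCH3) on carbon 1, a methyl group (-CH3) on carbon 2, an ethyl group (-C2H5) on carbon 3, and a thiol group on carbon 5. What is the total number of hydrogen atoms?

Atom tally by fragment:
  CH3OOCCH2 → C:3 H:5 O:2
  CH(CH3) → C:2 H:4
  CH(C2H5) → C:3 H:6
  CH2 → C:1 H:2
  CH2SH → C:1 H:3 S:1
Element totals:
  C: 10
  H: 20
  O: 2
  S: 1

20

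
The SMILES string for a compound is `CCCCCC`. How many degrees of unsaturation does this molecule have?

Atom tally by fragment:
  CH3 → C:1 H:3
  CH2 → C:1 H:2
  CH2 → C:1 H:2
  CH2 → C:1 H:2
  CH2 → C:1 H:2
  CH3 → C:1 H:3
Element totals:
  C: 6
  H: 14
Molecular formula: C6H14.
DoU = (2C + 2 + N − H − X) / 2 = (2·6 + 2 + 0 − 14 − 0) / 2 = 0.

0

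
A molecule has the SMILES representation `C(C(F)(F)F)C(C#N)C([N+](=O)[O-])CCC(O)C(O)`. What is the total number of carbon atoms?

Atom tally by fragment:
  F3CCH2 → C:2 H:2 F:3
  CH(CN) → C:2 H:1 N:1
  CH(NO2) → C:1 H:1 N:1 O:2
  CH2 → C:1 H:2
  CH2 → C:1 H:2
  CH(OH) → C:1 H:2 O:1
  CH2OH → C:1 H:3 O:1
Element totals:
  C: 9
  H: 13
  F: 3
  N: 2
  O: 4

9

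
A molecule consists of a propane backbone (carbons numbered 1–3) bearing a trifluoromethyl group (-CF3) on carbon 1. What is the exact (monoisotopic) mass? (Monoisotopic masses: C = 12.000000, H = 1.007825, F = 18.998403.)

112.0500

Atom tally by fragment:
  F3CCH2 → C:2 H:2 F:3
  CH2 → C:1 H:2
  CH3 → C:1 H:3
Element totals:
  C: 4
  H: 7
  F: 3
Molecular formula: C4H7F3.
  M = 4(12.0) + 7(1.007825) + 3(18.998403)
    = 48.000000 + 7.054775 + 56.995209 = 112.049984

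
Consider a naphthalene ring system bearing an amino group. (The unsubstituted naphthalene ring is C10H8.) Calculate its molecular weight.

143.19 g/mol

Atom tally by fragment:
  naphthalene ring system core → C:10 H:8
  (− 1 ring H displaced by substituents)
  + NH2 → N:1 H:2
Element totals:
  C: 10
  H: 9
  N: 1
Molecular formula: C10H9N.
  M = 10(12.011) + 9(1.008) + 14.007
    = 120.110 + 9.072 + 14.007 = 143.189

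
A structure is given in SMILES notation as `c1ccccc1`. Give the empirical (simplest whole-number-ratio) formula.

Atom tally by fragment:
  benzene ring core → C:6 H:6
Element totals:
  C: 6
  H: 6
Molecular formula: C6H6.
gcd of subscripts = 6; dividing each by 6:
  C: 6/6 = 1
  H: 6/6 = 1

CH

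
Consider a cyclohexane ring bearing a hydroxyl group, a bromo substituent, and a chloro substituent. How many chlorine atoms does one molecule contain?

Atom tally by fragment:
  cyclohexane ring core → C:6 H:12
  (− 3 ring H displaced by substituents)
  + OH → O:1 H:1
  + Br → Br:1
  + Cl → Cl:1
Element totals:
  C: 6
  H: 10
  Br: 1
  Cl: 1
  O: 1

1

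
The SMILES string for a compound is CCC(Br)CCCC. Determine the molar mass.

Atom tally by fragment:
  CH3 → C:1 H:3
  CH2 → C:1 H:2
  CH(Br) → C:1 H:1 Br:1
  CH2 → C:1 H:2
  CH2 → C:1 H:2
  CH2 → C:1 H:2
  CH3 → C:1 H:3
Element totals:
  C: 7
  H: 15
  Br: 1
Molecular formula: C7H15Br.
  M = 7(12.011) + 15(1.008) + 79.904
    = 84.077 + 15.120 + 79.904 = 179.101

179.10 g/mol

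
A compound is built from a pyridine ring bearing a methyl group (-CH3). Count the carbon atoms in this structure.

6

Atom tally by fragment:
  pyridine ring core → C:5 H:5 N:1
  (− 1 ring H displaced by substituents)
  + CH3 → C:1 H:3
Element totals:
  C: 6
  H: 7
  N: 1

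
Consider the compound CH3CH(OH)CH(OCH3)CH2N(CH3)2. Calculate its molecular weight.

147.22 g/mol

Atom tally by fragment:
  CH3 → C:1 H:3
  CH(OH) → C:1 H:2 O:1
  CH(OCH3) → C:2 H:4 O:1
  CH2N(CH3)2 → C:3 H:8 N:1
Element totals:
  C: 7
  H: 17
  N: 1
  O: 2
Molecular formula: C7H17NO2.
  M = 7(12.011) + 17(1.008) + 14.007 + 2(15.999)
    = 84.077 + 17.136 + 14.007 + 31.998 = 147.218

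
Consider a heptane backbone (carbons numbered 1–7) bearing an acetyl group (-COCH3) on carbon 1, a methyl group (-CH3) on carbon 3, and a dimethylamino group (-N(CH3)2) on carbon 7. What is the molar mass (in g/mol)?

199.34 g/mol

Atom tally by fragment:
  CH3COCH2 → C:3 H:5 O:1
  CH2 → C:1 H:2
  CH(CH3) → C:2 H:4
  CH2 → C:1 H:2
  CH2 → C:1 H:2
  CH2 → C:1 H:2
  CH2N(CH3)2 → C:3 H:8 N:1
Element totals:
  C: 12
  H: 25
  N: 1
  O: 1
Molecular formula: C12H25NO.
  M = 12(12.011) + 25(1.008) + 14.007 + 15.999
    = 144.132 + 25.200 + 14.007 + 15.999 = 199.338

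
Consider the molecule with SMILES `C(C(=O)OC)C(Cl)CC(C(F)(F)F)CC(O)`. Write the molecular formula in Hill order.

C9H14ClF3O3

Atom tally by fragment:
  CH3OOCCH2 → C:3 H:5 O:2
  CH(Cl) → C:1 H:1 Cl:1
  CH2 → C:1 H:2
  CH(CF3) → C:2 H:1 F:3
  CH2 → C:1 H:2
  CH2OH → C:1 H:3 O:1
Element totals:
  C: 9
  H: 14
  Cl: 1
  F: 3
  O: 3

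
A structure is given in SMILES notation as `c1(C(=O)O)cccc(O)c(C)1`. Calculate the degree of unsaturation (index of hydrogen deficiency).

Atom tally by fragment:
  benzene ring core → C:6 H:6
  (− 3 ring H displaced by substituents)
  + COOH → C:1 H:1 O:2
  + OH → O:1 H:1
  + CH3 → C:1 H:3
Element totals:
  C: 8
  H: 8
  O: 3
Molecular formula: C8H8O3.
DoU = (2C + 2 + N − H − X) / 2 = (2·8 + 2 + 0 − 8 − 0) / 2 = 5.

5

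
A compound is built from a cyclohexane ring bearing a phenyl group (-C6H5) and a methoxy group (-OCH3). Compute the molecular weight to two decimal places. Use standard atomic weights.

190.29 g/mol

Atom tally by fragment:
  cyclohexane ring core → C:6 H:12
  (− 2 ring H displaced by substituents)
  + C6H5 → C:6 H:5
  + OCH3 → C:1 H:3 O:1
Element totals:
  C: 13
  H: 18
  O: 1
Molecular formula: C13H18O.
  M = 13(12.011) + 18(1.008) + 15.999
    = 156.143 + 18.144 + 15.999 = 190.286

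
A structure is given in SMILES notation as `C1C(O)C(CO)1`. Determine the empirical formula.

Atom tally by fragment:
  cyclopropane ring core → C:3 H:6
  (− 2 ring H displaced by substituents)
  + OH → O:1 H:1
  + CH2OH → C:1 H:3 O:1
Element totals:
  C: 4
  H: 8
  O: 2
Molecular formula: C4H8O2.
gcd of subscripts = 2; dividing each by 2:
  C: 4/2 = 2
  H: 8/2 = 4
  O: 2/2 = 1

C2H4O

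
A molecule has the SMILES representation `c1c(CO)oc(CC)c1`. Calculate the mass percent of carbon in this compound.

Atom tally by fragment:
  furan ring core → C:4 H:4 O:1
  (− 2 ring H displaced by substituents)
  + CH2OH → C:1 H:3 O:1
  + C2H5 → C:2 H:5
Element totals:
  C: 7
  H: 10
  O: 2
Molecular formula: C7H10O2.
Molar mass = 126.155 g/mol.
Mass from C: 7 × 12.011 = 84.077 g/mol.
%C = 84.077 / 126.155 × 100 = 66.65%.

66.65%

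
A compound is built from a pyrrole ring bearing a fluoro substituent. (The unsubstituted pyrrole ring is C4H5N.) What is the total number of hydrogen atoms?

4

Atom tally by fragment:
  pyrrole ring core → C:4 H:5 N:1
  (− 1 ring H displaced by substituents)
  + F → F:1
Element totals:
  C: 4
  H: 4
  F: 1
  N: 1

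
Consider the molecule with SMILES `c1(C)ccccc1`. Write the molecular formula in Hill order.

Atom tally by fragment:
  benzene ring core → C:6 H:6
  (− 1 ring H displaced by substituents)
  + CH3 → C:1 H:3
Element totals:
  C: 7
  H: 8

C7H8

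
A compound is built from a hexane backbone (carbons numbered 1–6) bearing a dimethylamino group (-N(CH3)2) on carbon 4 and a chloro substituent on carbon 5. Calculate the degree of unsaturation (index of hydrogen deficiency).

Atom tally by fragment:
  CH3 → C:1 H:3
  CH2 → C:1 H:2
  CH2 → C:1 H:2
  CH(N(CH3)2) → C:3 H:7 N:1
  CH(Cl) → C:1 H:1 Cl:1
  CH3 → C:1 H:3
Element totals:
  C: 8
  H: 18
  Cl: 1
  N: 1
Molecular formula: C8H18ClN.
DoU = (2C + 2 + N − H − X) / 2 = (2·8 + 2 + 1 − 18 − 1) / 2 = 0.

0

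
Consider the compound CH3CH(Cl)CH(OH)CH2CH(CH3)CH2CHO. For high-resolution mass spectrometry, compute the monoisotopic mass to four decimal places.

Element totals:
  C: 8
  H: 15
  Cl: 1
  O: 2
Molecular formula: C8H15ClO2.
  M = 8(12.0) + 15(1.007825) + 34.968853 + 2(15.994915)
    = 96.000000 + 15.117375 + 34.968853 + 31.989830 = 178.076058

178.0761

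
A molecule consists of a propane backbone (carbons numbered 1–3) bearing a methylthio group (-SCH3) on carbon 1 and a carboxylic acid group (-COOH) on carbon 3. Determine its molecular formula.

Atom tally by fragment:
  CH3SCH2 → C:2 H:5 S:1
  CH2 → C:1 H:2
  CH2COOH → C:2 H:3 O:2
Element totals:
  C: 5
  H: 10
  O: 2
  S: 1

C5H10O2S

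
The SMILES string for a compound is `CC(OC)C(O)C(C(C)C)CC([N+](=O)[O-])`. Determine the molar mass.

Atom tally by fragment:
  CH3 → C:1 H:3
  CH(OCH3) → C:2 H:4 O:1
  CH(OH) → C:1 H:2 O:1
  CH(CH(CH3)2) → C:4 H:8
  CH2 → C:1 H:2
  CH2NO2 → C:1 H:2 N:1 O:2
Element totals:
  C: 10
  H: 21
  N: 1
  O: 4
Molecular formula: C10H21NO4.
  M = 10(12.011) + 21(1.008) + 14.007 + 4(15.999)
    = 120.110 + 21.168 + 14.007 + 63.996 = 219.281

219.28 g/mol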